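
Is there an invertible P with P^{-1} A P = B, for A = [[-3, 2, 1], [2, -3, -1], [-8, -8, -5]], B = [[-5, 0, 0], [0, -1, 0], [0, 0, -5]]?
Both have characteristic polynomial (x + 1)(x + 5)^2, but the minimal polynomial of A is (x + 1)(x + 5)^2 while the minimal polynomial of B is (x + 1)(x + 5). The minimal polynomial is a similarity invariant, so A and B are not similar.

No.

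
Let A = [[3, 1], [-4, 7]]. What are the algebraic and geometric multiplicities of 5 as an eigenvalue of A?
The characteristic polynomial is (x - 5)^2, so the factor x - 5 appears with exponent 2: the algebraic multiplicity is 2.

rank(A - 5I) = 1, so the eigenspace has dimension 2 - 1 = 1: the geometric multiplicity is 1.

Since 1 < 2, A is not diagonalizable.

algebraic multiplicity 2, geometric multiplicity 1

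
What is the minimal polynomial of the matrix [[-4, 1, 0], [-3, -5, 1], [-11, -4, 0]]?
The characteristic polynomial factors as (x + 3)^3. The minimal polynomial is ∏(x - λ)^{k_λ} where k_λ is the size of the largest Jordan block at λ.

For λ = -3: rank(A + 3I) = 2, and the largest Jordan block has size 3 (the smallest k with rank((A + 3I)^k) = rank((A + 3I)^(k+1))).

So m_A(x) = (x + 3)^3.

m_A(x) = (x + 3)^3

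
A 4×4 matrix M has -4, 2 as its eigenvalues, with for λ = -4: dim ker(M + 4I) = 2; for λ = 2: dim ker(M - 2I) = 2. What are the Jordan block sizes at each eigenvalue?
λ = -4: successive nullity increments [2] count blocks of size ≥ k; block sizes are [1, 1].
λ = 2: successive nullity increments [2] count blocks of size ≥ k; block sizes are [1, 1].

Jordan blocks: (-4, 1), (-4, 1), (2, 1), (2, 1)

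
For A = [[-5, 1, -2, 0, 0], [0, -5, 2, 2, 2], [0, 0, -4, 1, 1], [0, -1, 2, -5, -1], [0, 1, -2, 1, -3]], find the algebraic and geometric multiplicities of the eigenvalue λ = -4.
algebraic multiplicity 3, geometric multiplicity 2

The characteristic polynomial is (x + 4)^3(x + 5)^2, so the factor x + 4 appears with exponent 3: the algebraic multiplicity is 3.

rank(A + 4I) = 3, so the eigenspace has dimension 5 - 3 = 2: the geometric multiplicity is 2.

Since 2 < 3, A is not diagonalizable.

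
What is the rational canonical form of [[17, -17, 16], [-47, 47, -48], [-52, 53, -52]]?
R = [[0, 0, 64], [1, 0, -48], [0, 1, 12]]

The invariant factors of A (the non-unit diagonal entries of the Smith normal form of xI - A over ℚ[x]) are (x - 4)^3, each dividing the next. The characteristic polynomial is their product, (x - 4)^3.

The rational canonical form is the block-diagonal matrix of companion matrices C(f_i):
R = [[0, 0, 64], [1, 0, -48], [0, 1, 12]].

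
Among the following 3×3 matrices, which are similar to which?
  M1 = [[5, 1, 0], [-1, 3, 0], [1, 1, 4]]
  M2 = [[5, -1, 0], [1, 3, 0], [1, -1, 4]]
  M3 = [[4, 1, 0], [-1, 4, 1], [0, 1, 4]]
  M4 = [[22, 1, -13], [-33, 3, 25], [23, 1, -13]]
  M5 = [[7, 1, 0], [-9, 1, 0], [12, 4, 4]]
2 classes: {M1, M2, M5}, {M3, M4}

Characteristic polynomials: χ_{M1} = (x - 4)^3, χ_{M2} = (x - 4)^3, χ_{M3} = (x - 4)^3, χ_{M4} = (x - 4)^3, χ_{M5} = (x - 4)^3.

{M1, M2, M5}: invariant factors x - 4, (x - 4)^2.

{M3, M4}: invariant factors (x - 4)^3.

Matrices are similar if and only if their invariant-factor lists agree; the partition into similarity classes is {M1, M2, M5}, {M3, M4}.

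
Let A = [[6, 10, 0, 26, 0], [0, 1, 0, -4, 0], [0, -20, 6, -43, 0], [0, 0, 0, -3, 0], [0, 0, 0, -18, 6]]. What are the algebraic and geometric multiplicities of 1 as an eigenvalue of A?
algebraic multiplicity 1, geometric multiplicity 1

The characteristic polynomial is (x - 6)^3(x - 1)(x + 3), so the factor x - 1 appears with exponent 1: the algebraic multiplicity is 1.

rank(A - I) = 4, so the eigenspace has dimension 5 - 4 = 1: the geometric multiplicity is 1.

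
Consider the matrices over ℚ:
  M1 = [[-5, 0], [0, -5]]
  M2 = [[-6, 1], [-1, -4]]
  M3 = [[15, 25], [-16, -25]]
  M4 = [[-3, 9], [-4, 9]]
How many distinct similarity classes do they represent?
3 classes: {M1}, {M2, M3}, {M4}

Characteristic polynomials: χ_{M1} = (x + 5)^2, χ_{M2} = (x + 5)^2, χ_{M3} = (x + 5)^2, χ_{M4} = (x - 3)^2.

{M1}: invariant factors x + 5, x + 5.

{M2, M3}: invariant factors (x + 5)^2.

{M4}: invariant factors (x - 3)^2.

Matrices are similar if and only if their invariant-factor lists agree; the partition into similarity classes is {M1}, {M2, M3}, {M4}.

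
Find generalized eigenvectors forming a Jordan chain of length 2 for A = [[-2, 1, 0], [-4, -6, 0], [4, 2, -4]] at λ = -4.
v_1 = [[0, 1, 0]]^T, v_2 = [[1, -2, 2]]^T

We seek v_1 ∈ ker((A + 4I)^2) \ ker(A + 4I), then set v_{i+1} = (A + 4I) v_i.

One such chain is v_1 = [[0, 1, 0]]^T, v_2 = [[1, -2, 2]]^T. Check: (A + 4I) v_2 = [[0, 0, 0]]^T = 0.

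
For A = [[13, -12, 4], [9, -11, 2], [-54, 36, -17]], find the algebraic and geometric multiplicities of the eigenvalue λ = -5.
The characteristic polynomial is (x + 5)^3, so the factor x + 5 appears with exponent 3: the algebraic multiplicity is 3.

rank(A + 5I) = 1, so the eigenspace has dimension 3 - 1 = 2: the geometric multiplicity is 2.

Since 2 < 3, A is not diagonalizable.

algebraic multiplicity 3, geometric multiplicity 2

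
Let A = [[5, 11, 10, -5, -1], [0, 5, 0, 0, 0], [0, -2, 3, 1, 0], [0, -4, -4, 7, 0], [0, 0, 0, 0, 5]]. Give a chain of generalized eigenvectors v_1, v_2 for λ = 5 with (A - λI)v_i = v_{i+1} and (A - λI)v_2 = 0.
We seek v_1 ∈ ker((A - 5I)^2) \ ker(A - 5I), then set v_{i+1} = (A - 5I) v_i.

One such chain is v_1 = [[-1, 1, -1, 0, 0]]^T, v_2 = [[1, 0, 0, 0, 0]]^T. Check: (A - 5I) v_2 = [[0, 0, 0, 0, 0]]^T = 0.

v_1 = [[-1, 1, -1, 0, 0]]^T, v_2 = [[1, 0, 0, 0, 0]]^T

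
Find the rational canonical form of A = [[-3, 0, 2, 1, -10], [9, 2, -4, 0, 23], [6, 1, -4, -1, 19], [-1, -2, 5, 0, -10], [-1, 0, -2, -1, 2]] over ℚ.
R = [[0, 0, 0, 0, 4], [1, 0, 0, 0, 2], [0, 1, 0, 0, -4], [0, 0, 1, 0, -4], [0, 0, 0, 1, -3]]

The invariant factors of A (the non-unit diagonal entries of the Smith normal form of xI - A over ℚ[x]) are (x + 1)(x + 2)(x^3 + 2x - 2), each dividing the next. The characteristic polynomial is their product, (x + 1)(x + 2)(x^3 + 2x - 2).

The rational canonical form is the block-diagonal matrix of companion matrices C(f_i):
R = [[0, 0, 0, 0, 4], [1, 0, 0, 0, 2], [0, 1, 0, 0, -4], [0, 0, 1, 0, -4], [0, 0, 0, 1, -3]].

Note the characteristic polynomial does not split into linear factors over ℚ, so A has no Jordan form over ℚ; the rational canonical form exists over any field.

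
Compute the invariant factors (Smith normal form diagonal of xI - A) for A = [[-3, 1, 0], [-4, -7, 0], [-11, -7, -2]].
The Jordan structure of A has elementary divisors (x + 5)^2, (x + 2). Arranging the block sizes at each eigenvalue in decreasing order and taking row products gives the invariant factors.

Invariant factors (smallest first, each dividing the next): (x + 2)(x + 5)^2.

Check: the last factor (x + 2)(x + 5)^2 is the minimal polynomial, and the product (x + 2)(x + 5)^2 is the characteristic polynomial.

(x + 2)(x + 5)^2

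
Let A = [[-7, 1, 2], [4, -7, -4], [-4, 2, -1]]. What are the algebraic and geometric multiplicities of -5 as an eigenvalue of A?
The characteristic polynomial is (x + 5)^3, so the factor x + 5 appears with exponent 3: the algebraic multiplicity is 3.

rank(A + 5I) = 1, so the eigenspace has dimension 3 - 1 = 2: the geometric multiplicity is 2.

Since 2 < 3, A is not diagonalizable.

algebraic multiplicity 3, geometric multiplicity 2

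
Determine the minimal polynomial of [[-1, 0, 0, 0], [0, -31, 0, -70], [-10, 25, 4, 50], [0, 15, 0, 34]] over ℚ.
m_A(x) = (x - 4)(x + 1)

The characteristic polynomial factors as (x - 4)^2(x + 1)^2. The minimal polynomial is ∏(x - λ)^{k_λ} where k_λ is the size of the largest Jordan block at λ.

For λ = -1: rank(A + I) = 2, and the largest Jordan block has size 1 (the smallest k with rank((A + I)^k) = rank((A + I)^(k+1))).
For λ = 4: rank(A - 4I) = 2, and the largest Jordan block has size 1 (the smallest k with rank((A - 4I)^k) = rank((A - 4I)^(k+1))).

So m_A(x) = (x - 4)(x + 1).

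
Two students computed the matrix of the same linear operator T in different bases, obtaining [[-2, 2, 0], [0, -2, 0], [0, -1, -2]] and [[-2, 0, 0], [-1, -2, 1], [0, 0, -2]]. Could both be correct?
Yes.

Two matrices over a field are similar if and only if they have the same invariant factors.

Both A and B have characteristic polynomial (x + 2)^3 and minimal polynomial (x + 2)^2. Computing further, both have invariant factors x + 2, (x + 2)^2. Hence A and B are similar.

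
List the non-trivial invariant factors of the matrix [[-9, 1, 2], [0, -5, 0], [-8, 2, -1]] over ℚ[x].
x + 5, (x + 5)^2

The Jordan structure of A has elementary divisors (x + 5)^2, (x + 5). Arranging the block sizes at each eigenvalue in decreasing order and taking row products gives the invariant factors.

Invariant factors (smallest first, each dividing the next): x + 5, (x + 5)^2.

Check: the last factor (x + 5)^2 is the minimal polynomial, and the product (x + 5)^3 is the characteristic polynomial.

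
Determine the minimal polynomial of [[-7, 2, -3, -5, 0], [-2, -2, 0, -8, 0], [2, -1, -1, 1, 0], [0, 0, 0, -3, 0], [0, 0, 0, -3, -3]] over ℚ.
The characteristic polynomial factors as (x + 3)^4(x + 4). The minimal polynomial is ∏(x - λ)^{k_λ} where k_λ is the size of the largest Jordan block at λ.

For λ = -4: rank(A + 4I) = 4, and the largest Jordan block has size 1 (the smallest k with rank((A + 4I)^k) = rank((A + 4I)^(k+1))).
For λ = -3: rank(A + 3I) = 3, and the largest Jordan block has size 3 (the smallest k with rank((A + 3I)^k) = rank((A + 3I)^(k+1))).

So m_A(x) = (x + 3)^3(x + 4).

m_A(x) = (x + 3)^3(x + 4)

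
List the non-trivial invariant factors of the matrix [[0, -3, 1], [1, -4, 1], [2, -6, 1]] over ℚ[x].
x + 1, (x + 1)^2

The Jordan structure of A has elementary divisors (x + 1)^2, (x + 1). Arranging the block sizes at each eigenvalue in decreasing order and taking row products gives the invariant factors.

Invariant factors (smallest first, each dividing the next): x + 1, (x + 1)^2.

Check: the last factor (x + 1)^2 is the minimal polynomial, and the product (x + 1)^3 is the characteristic polynomial.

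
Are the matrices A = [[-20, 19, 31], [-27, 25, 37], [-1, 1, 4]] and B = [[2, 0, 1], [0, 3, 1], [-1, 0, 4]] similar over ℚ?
Two matrices over a field are similar if and only if they have the same invariant factors.

Both A and B have characteristic polynomial (x - 3)^3 and minimal polynomial (x - 3)^3. Computing further, both have invariant factors (x - 3)^3. Hence A and B are similar.

Yes.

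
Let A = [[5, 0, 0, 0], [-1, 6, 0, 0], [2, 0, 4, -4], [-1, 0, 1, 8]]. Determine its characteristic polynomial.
xI - A = [[x - 5, 0, 0, 0], [1, x - 6, 0, 0], [-2, 0, x - 4, 4], [1, 0, -1, x - 8]].

Expanding det(xI - A) along the first row:
det(xI - A) = + (x - 5)·det([[x - 6, 0, 0], [0, x - 4, 4], [0, -1, x - 8]]) - (0)·det([[1, 0, 0], [-2, x - 4, 4], [1, -1, x - 8]]) + (0)·det([[1, x - 6, 0], [-2, 0, 4], [1, 0, x - 8]]) - (0)·det([[1, x - 6, 0], [-2, 0, x - 4], [1, 0, -1]]).

Evaluating gives χ_A(x) = x^4 - 23x^3 + 198x^2 - 756x + 1080 = (x - 6)^3(x - 5).

χ_A(x) = (x - 6)^3(x - 5)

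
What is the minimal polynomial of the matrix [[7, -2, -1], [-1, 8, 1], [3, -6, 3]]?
m_A(x) = (x - 6)^2

The characteristic polynomial factors as (x - 6)^3. The minimal polynomial is ∏(x - λ)^{k_λ} where k_λ is the size of the largest Jordan block at λ.

For λ = 6: rank(A - 6I) = 1, and the largest Jordan block has size 2 (the smallest k with rank((A - 6I)^k) = rank((A - 6I)^(k+1))).

So m_A(x) = (x - 6)^2.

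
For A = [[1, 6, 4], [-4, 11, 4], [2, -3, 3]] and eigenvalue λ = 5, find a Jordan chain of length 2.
v_1 = [[0, 1, -1]]^T, v_2 = [[2, 2, -1]]^T

We seek v_1 ∈ ker((A - 5I)^2) \ ker(A - 5I), then set v_{i+1} = (A - 5I) v_i.

One such chain is v_1 = [[0, 1, -1]]^T, v_2 = [[2, 2, -1]]^T. Check: (A - 5I) v_2 = [[0, 0, 0]]^T = 0.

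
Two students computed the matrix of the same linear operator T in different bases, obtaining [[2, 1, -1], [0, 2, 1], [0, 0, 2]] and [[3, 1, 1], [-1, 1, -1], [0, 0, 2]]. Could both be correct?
No.

Both have characteristic polynomial (x - 2)^3, but the minimal polynomial of A is (x - 2)^3 while the minimal polynomial of B is (x - 2)^2. The minimal polynomial is a similarity invariant, so A and B are not similar.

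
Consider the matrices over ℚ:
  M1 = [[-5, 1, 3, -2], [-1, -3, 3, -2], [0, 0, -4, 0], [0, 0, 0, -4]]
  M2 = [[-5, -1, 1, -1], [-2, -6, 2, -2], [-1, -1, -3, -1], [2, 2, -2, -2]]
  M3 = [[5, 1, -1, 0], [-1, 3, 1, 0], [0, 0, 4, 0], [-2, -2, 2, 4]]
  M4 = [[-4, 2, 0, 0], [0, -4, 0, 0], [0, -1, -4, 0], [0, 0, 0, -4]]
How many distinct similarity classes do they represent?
Characteristic polynomials: χ_{M1} = (x + 4)^4, χ_{M2} = (x + 4)^4, χ_{M3} = (x - 4)^4, χ_{M4} = (x + 4)^4.

{M1, M2, M4}: invariant factors x + 4, x + 4, (x + 4)^2.

{M3}: invariant factors x - 4, x - 4, (x - 4)^2.

Matrices are similar if and only if their invariant-factor lists agree; the partition into similarity classes is {M1, M2, M4}, {M3}.

2 classes: {M1, M2, M4}, {M3}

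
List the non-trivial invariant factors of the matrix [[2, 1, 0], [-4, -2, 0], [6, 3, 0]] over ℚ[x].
The Jordan structure of A has elementary divisors x^2, x. Arranging the block sizes at each eigenvalue in decreasing order and taking row products gives the invariant factors.

Invariant factors (smallest first, each dividing the next): x, x^2.

Check: the last factor x^2 is the minimal polynomial, and the product x^3 is the characteristic polynomial.

x, x^2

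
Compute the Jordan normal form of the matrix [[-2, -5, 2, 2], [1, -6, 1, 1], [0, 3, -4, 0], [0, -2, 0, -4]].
The characteristic polynomial is det(xI - A) = (x + 4)^4, so the eigenvalues are -4 (algebraic multiplicity 4).

For λ = -4: rank(A + 4I) = 2, rank((A + 4I)^2) = 1, rank((A + 4I)^3) = 0. The eigenspace has dimension 4 - 2 = 2, so there are 2 Jordan blocks; the rank sequence gives block sizes [3, 1].

Assembling the blocks gives the Jordan form J above.

J = [[-4, 1, 0, 0], [0, -4, 1, 0], [0, 0, -4, 0], [0, 0, 0, -4]]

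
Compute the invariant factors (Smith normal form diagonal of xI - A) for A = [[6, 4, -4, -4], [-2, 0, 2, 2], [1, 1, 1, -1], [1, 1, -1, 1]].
The Jordan structure of A has elementary divisors (x - 2)^2, (x - 2), (x - 2). Arranging the block sizes at each eigenvalue in decreasing order and taking row products gives the invariant factors.

Invariant factors (smallest first, each dividing the next): x - 2, x - 2, (x - 2)^2.

Check: the last factor (x - 2)^2 is the minimal polynomial, and the product (x - 2)^4 is the characteristic polynomial.

x - 2, x - 2, (x - 2)^2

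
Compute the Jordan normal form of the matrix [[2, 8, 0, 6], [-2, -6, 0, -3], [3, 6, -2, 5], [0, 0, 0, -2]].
J = [[-2, 1, 0, 0], [0, -2, 0, 0], [0, 0, -2, 1], [0, 0, 0, -2]]

The characteristic polynomial is det(xI - A) = (x + 2)^4, so the eigenvalues are -2 (algebraic multiplicity 4).

For λ = -2: rank(A + 2I) = 2, rank((A + 2I)^2) = 0. The eigenspace has dimension 4 - 2 = 2, so there are 2 Jordan blocks; the rank sequence gives block sizes [2, 2].

Assembling the blocks gives the Jordan form J above.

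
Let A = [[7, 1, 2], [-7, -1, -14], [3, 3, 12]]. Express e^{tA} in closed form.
e^{tA} = [[(t + 1)*e^{6*t}, t*e^{6*t}, 2*t*e^{6*t}], [-7*t*e^{6*t}, (1 - 7*t)*e^{6*t}, -14*t*e^{6*t}], [3*t*e^{6*t}, 3*t*e^{6*t}, (6*t + 1)*e^{6*t}]]

A has Jordan form J = [[6, 1, 0], [0, 6, 0], [0, 0, 6]] with A = PJP^{-1}, so e^{tA} = P e^{tJ} P^{-1}.

For a Jordan block J_k(λ), e^{tJ_k(λ)} = e^{λt} · (I + tN + t^2 N^2/2! + ... + t^{k-1} N^{k-1}/(k-1)!) where N is the nilpotent superdiagonal part.

Assembling the blocks and conjugating back gives the entries of e^{tA} as shown above.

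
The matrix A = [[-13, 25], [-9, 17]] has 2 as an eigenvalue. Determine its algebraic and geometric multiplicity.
algebraic multiplicity 2, geometric multiplicity 1

The characteristic polynomial is (x - 2)^2, so the factor x - 2 appears with exponent 2: the algebraic multiplicity is 2.

rank(A - 2I) = 1, so the eigenspace has dimension 2 - 1 = 1: the geometric multiplicity is 1.

Since 1 < 2, A is not diagonalizable.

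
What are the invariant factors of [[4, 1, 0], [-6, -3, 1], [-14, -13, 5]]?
The Jordan structure of A has elementary divisors (x - 2)^3. Arranging the block sizes at each eigenvalue in decreasing order and taking row products gives the invariant factors.

Invariant factors (smallest first, each dividing the next): (x - 2)^3.

Check: the last factor (x - 2)^3 is the minimal polynomial, and the product (x - 2)^3 is the characteristic polynomial.

(x - 2)^3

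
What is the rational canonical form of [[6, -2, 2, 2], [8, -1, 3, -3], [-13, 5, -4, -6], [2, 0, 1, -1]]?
R = [[0, 0, 0, 0], [1, 0, 0, -2], [0, 1, 0, -2], [0, 0, 1, 0]]

The invariant factors of A (the non-unit diagonal entries of the Smith normal form of xI - A over ℚ[x]) are x(x^3 + 2x + 2), each dividing the next. The characteristic polynomial is their product, x(x^3 + 2x + 2).

The rational canonical form is the block-diagonal matrix of companion matrices C(f_i):
R = [[0, 0, 0, 0], [1, 0, 0, -2], [0, 1, 0, -2], [0, 0, 1, 0]].

Note the characteristic polynomial does not split into linear factors over ℚ, so A has no Jordan form over ℚ; the rational canonical form exists over any field.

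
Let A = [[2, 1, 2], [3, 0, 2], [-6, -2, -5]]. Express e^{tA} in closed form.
A has Jordan form J = [[-1, 1, 0], [0, -1, 0], [0, 0, -1]] with A = PJP^{-1}, so e^{tA} = P e^{tJ} P^{-1}.

For a Jordan block J_k(λ), e^{tJ_k(λ)} = e^{λt} · (I + tN + t^2 N^2/2! + ... + t^{k-1} N^{k-1}/(k-1)!) where N is the nilpotent superdiagonal part.

Assembling the blocks and conjugating back gives the entries of e^{tA} as shown above.

e^{tA} = [[(3*t + 1)*e^{-t}, t*e^{-t}, 2*t*e^{-t}], [3*t*e^{-t}, (t + 1)*e^{-t}, 2*t*e^{-t}], [-6*t*e^{-t}, -2*t*e^{-t}, (1 - 4*t)*e^{-t}]]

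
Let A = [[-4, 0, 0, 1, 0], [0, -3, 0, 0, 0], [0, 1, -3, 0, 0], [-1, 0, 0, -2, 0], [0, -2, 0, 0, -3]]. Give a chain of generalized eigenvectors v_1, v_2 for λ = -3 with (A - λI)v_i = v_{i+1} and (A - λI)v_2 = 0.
v_1 = [[0, 0, 0, 1, 0]]^T, v_2 = [[1, 0, 0, 1, 0]]^T

We seek v_1 ∈ ker((A + 3I)^2) \ ker(A + 3I), then set v_{i+1} = (A + 3I) v_i.

One such chain is v_1 = [[0, 0, 0, 1, 0]]^T, v_2 = [[1, 0, 0, 1, 0]]^T. Check: (A + 3I) v_2 = [[0, 0, 0, 0, 0]]^T = 0.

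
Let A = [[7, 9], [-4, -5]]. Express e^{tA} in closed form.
A has Jordan form J = [[1, 1], [0, 1]] with A = PJP^{-1}, so e^{tA} = P e^{tJ} P^{-1}.

For a Jordan block J_k(λ), e^{tJ_k(λ)} = e^{λt} · (I + tN + t^2 N^2/2! + ... + t^{k-1} N^{k-1}/(k-1)!) where N is the nilpotent superdiagonal part.

Assembling the blocks and conjugating back gives the entries of e^{tA} as shown above.

e^{tA} = [[(6*t + 1)*e^{t}, 9*t*e^{t}], [-4*t*e^{t}, (1 - 6*t)*e^{t}]]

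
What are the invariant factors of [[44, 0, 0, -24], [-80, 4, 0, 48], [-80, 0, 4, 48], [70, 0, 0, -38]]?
The Jordan structure of A has elementary divisors (x - 2), (x - 4), (x - 4), (x - 4). Arranging the block sizes at each eigenvalue in decreasing order and taking row products gives the invariant factors.

Invariant factors (smallest first, each dividing the next): x - 4, x - 4, (x - 4)(x - 2).

Check: the last factor (x - 4)(x - 2) is the minimal polynomial, and the product (x - 4)^3(x - 2) is the characteristic polynomial.

x - 4, x - 4, (x - 4)(x - 2)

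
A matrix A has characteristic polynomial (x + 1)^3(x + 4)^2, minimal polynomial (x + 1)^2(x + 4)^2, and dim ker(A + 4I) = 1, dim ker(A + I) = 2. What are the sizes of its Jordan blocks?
Jordan blocks: (-4, 2), (-1, 2), (-1, 1)

λ = -4: algebraic multiplicity 2 (exponent in χ_A), largest block size 2 (exponent in m_A), 1 block (geometric multiplicity). This forces block sizes [2].
λ = -1: algebraic multiplicity 3 (exponent in χ_A), largest block size 2 (exponent in m_A), 2 blocks (geometric multiplicity). These force block sizes [2, 1].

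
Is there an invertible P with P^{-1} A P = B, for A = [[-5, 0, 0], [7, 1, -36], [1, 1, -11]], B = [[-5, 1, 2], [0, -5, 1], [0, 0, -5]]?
Yes.

Two matrices over a field are similar if and only if they have the same invariant factors.

Both A and B have characteristic polynomial (x + 5)^3 and minimal polynomial (x + 5)^3. Computing further, both have invariant factors (x + 5)^3. Hence A and B are similar.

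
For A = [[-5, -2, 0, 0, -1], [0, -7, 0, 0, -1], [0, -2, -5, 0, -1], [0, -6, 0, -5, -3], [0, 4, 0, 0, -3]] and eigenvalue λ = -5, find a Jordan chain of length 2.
v_1 = [[0, 0, 0, 1, -1]]^T, v_2 = [[1, 1, 1, 3, -2]]^T

We seek v_1 ∈ ker((A + 5I)^2) \ ker(A + 5I), then set v_{i+1} = (A + 5I) v_i.

One such chain is v_1 = [[0, 0, 0, 1, -1]]^T, v_2 = [[1, 1, 1, 3, -2]]^T. Check: (A + 5I) v_2 = [[0, 0, 0, 0, 0]]^T = 0.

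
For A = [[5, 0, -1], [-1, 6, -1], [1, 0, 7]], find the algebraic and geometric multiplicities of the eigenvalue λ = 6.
algebraic multiplicity 3, geometric multiplicity 2

The characteristic polynomial is (x - 6)^3, so the factor x - 6 appears with exponent 3: the algebraic multiplicity is 3.

rank(A - 6I) = 1, so the eigenspace has dimension 3 - 1 = 2: the geometric multiplicity is 2.

Since 2 < 3, A is not diagonalizable.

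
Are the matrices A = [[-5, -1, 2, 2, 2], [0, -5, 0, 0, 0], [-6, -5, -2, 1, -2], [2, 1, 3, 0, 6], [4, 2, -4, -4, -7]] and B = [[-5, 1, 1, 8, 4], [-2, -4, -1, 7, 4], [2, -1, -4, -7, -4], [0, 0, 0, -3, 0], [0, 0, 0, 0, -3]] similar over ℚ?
Yes.

Two matrices over a field are similar if and only if they have the same invariant factors.

Both A and B have characteristic polynomial (x + 3)^3(x + 5)^2 and minimal polynomial (x + 3)^2(x + 5)^2. Computing further, both have invariant factors x + 3, (x + 3)^2(x + 5)^2. Hence A and B are similar.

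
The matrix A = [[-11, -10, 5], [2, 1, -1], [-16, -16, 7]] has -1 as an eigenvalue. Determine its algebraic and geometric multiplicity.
algebraic multiplicity 3, geometric multiplicity 2

The characteristic polynomial is (x + 1)^3, so the factor x + 1 appears with exponent 3: the algebraic multiplicity is 3.

rank(A + I) = 1, so the eigenspace has dimension 3 - 1 = 2: the geometric multiplicity is 2.

Since 2 < 3, A is not diagonalizable.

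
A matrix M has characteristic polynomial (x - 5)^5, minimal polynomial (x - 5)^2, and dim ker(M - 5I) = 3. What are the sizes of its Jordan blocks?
λ = 5: algebraic multiplicity 5 (exponent in χ_M), largest block size 2 (exponent in m_M), 3 blocks (geometric multiplicity). These force block sizes [2, 2, 1].

Jordan blocks: (5, 2), (5, 2), (5, 1)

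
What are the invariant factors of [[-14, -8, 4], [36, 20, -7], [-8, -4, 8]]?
The Jordan structure of A has elementary divisors (x - 2), (x - 6)^2. Arranging the block sizes at each eigenvalue in decreasing order and taking row products gives the invariant factors.

Invariant factors (smallest first, each dividing the next): (x - 6)^2(x - 2).

Check: the last factor (x - 6)^2(x - 2) is the minimal polynomial, and the product (x - 6)^2(x - 2) is the characteristic polynomial.

(x - 6)^2(x - 2)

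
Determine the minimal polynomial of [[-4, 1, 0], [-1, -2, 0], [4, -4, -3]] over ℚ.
m_A(x) = (x + 3)^2

The characteristic polynomial factors as (x + 3)^3. The minimal polynomial is ∏(x - λ)^{k_λ} where k_λ is the size of the largest Jordan block at λ.

For λ = -3: rank(A + 3I) = 1, and the largest Jordan block has size 2 (the smallest k with rank((A + 3I)^k) = rank((A + 3I)^(k+1))).

So m_A(x) = (x + 3)^2.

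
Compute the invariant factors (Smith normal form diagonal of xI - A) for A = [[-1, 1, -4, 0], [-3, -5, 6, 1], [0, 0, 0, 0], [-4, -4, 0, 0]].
The Jordan structure of A has elementary divisors (x + 2)^3, x. Arranging the block sizes at each eigenvalue in decreasing order and taking row products gives the invariant factors.

Invariant factors (smallest first, each dividing the next): x(x + 2)^3.

Check: the last factor x(x + 2)^3 is the minimal polynomial, and the product x(x + 2)^3 is the characteristic polynomial.

x(x + 2)^3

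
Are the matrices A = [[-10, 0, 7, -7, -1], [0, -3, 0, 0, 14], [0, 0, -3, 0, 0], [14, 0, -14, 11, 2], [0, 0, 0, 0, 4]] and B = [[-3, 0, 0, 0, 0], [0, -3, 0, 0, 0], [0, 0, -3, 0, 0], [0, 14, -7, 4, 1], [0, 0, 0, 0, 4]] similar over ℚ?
Yes.

Two matrices over a field are similar if and only if they have the same invariant factors.

Both A and B have characteristic polynomial (x - 4)^2(x + 3)^3 and minimal polynomial (x - 4)^2(x + 3). Computing further, both have invariant factors x + 3, x + 3, (x - 4)^2(x + 3). Hence A and B are similar.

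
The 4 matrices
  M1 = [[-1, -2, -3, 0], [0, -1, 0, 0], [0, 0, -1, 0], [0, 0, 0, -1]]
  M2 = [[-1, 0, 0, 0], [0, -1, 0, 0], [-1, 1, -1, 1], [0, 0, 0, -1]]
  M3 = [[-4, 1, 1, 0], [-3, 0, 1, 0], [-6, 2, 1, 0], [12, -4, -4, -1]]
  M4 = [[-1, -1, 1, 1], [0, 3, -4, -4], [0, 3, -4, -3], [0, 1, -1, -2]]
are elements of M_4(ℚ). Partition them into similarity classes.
Characteristic polynomials: χ_{M1} = (x + 1)^4, χ_{M2} = (x + 1)^4, χ_{M3} = (x + 1)^4, χ_{M4} = (x + 1)^4.

{M1, M2, M3, M4}: invariant factors x + 1, x + 1, (x + 1)^2.

Matrices are similar if and only if their invariant-factor lists agree; the partition into similarity classes is {M1, M2, M3, M4}.

1 class: {M1, M2, M3, M4}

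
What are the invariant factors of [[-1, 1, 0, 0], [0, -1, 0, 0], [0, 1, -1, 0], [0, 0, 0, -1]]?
The Jordan structure of A has elementary divisors (x + 1)^2, (x + 1), (x + 1). Arranging the block sizes at each eigenvalue in decreasing order and taking row products gives the invariant factors.

Invariant factors (smallest first, each dividing the next): x + 1, x + 1, (x + 1)^2.

Check: the last factor (x + 1)^2 is the minimal polynomial, and the product (x + 1)^4 is the characteristic polynomial.

x + 1, x + 1, (x + 1)^2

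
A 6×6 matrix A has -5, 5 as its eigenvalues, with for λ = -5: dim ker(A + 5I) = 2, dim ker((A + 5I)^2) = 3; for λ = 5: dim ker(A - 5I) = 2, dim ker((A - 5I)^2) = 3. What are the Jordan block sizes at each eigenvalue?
λ = -5: successive nullity increments [2, 1] count blocks of size ≥ k; block sizes are [2, 1].
λ = 5: successive nullity increments [2, 1] count blocks of size ≥ k; block sizes are [2, 1].

Jordan blocks: (-5, 2), (-5, 1), (5, 2), (5, 1)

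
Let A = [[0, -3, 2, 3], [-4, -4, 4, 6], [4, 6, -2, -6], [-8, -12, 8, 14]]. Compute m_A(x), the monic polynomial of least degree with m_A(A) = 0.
The characteristic polynomial factors as (x - 2)^4. The minimal polynomial is ∏(x - λ)^{k_λ} where k_λ is the size of the largest Jordan block at λ.

For λ = 2: rank(A - 2I) = 1, and the largest Jordan block has size 2 (the smallest k with rank((A - 2I)^k) = rank((A - 2I)^(k+1))).

So m_A(x) = (x - 2)^2.

m_A(x) = (x - 2)^2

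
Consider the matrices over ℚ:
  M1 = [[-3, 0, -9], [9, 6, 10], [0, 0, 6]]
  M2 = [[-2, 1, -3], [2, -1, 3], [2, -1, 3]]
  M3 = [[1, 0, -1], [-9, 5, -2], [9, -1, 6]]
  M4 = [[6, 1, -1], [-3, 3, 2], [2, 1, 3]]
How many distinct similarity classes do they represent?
3 classes: {M1}, {M2}, {M3, M4}

Characteristic polynomials: χ_{M1} = (x - 6)^2(x + 3), χ_{M2} = x^3, χ_{M3} = (x - 4)^3, χ_{M4} = (x - 4)^3.

{M1}: invariant factors (x - 6)^2(x + 3).

{M2}: invariant factors x, x^2.

{M3, M4}: invariant factors (x - 4)^3.

Matrices are similar if and only if their invariant-factor lists agree; the partition into similarity classes is {M1}, {M2}, {M3, M4}.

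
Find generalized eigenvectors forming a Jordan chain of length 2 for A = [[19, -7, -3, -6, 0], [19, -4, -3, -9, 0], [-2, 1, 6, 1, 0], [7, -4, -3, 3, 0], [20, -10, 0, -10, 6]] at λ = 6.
v_1 = [[-2, -3, 0, -1, -4]]^T, v_2 = [[1, 1, 0, 1, 0]]^T

We seek v_1 ∈ ker((A - 6I)^2) \ ker(A - 6I), then set v_{i+1} = (A - 6I) v_i.

One such chain is v_1 = [[-2, -3, 0, -1, -4]]^T, v_2 = [[1, 1, 0, 1, 0]]^T. Check: (A - 6I) v_2 = [[0, 0, 0, 0, 0]]^T = 0.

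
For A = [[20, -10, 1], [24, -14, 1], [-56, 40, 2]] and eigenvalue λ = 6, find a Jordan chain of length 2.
v_1 = [[1, 1, -3]]^T, v_2 = [[1, 1, -4]]^T

We seek v_1 ∈ ker((A - 6I)^2) \ ker(A - 6I), then set v_{i+1} = (A - 6I) v_i.

One such chain is v_1 = [[1, 1, -3]]^T, v_2 = [[1, 1, -4]]^T. Check: (A - 6I) v_2 = [[0, 0, 0]]^T = 0.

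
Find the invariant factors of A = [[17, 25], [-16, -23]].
The Jordan structure of A has elementary divisors (x + 3)^2. Arranging the block sizes at each eigenvalue in decreasing order and taking row products gives the invariant factors.

Invariant factors (smallest first, each dividing the next): (x + 3)^2.

Check: the last factor (x + 3)^2 is the minimal polynomial, and the product (x + 3)^2 is the characteristic polynomial.

(x + 3)^2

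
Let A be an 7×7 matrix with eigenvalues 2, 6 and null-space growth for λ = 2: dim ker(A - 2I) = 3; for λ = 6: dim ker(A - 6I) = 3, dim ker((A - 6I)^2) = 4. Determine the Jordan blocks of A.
λ = 2: successive nullity increments [3] count blocks of size ≥ k; block sizes are [1, 1, 1].
λ = 6: successive nullity increments [3, 1] count blocks of size ≥ k; block sizes are [2, 1, 1].

Jordan blocks: (2, 1), (2, 1), (2, 1), (6, 2), (6, 1), (6, 1)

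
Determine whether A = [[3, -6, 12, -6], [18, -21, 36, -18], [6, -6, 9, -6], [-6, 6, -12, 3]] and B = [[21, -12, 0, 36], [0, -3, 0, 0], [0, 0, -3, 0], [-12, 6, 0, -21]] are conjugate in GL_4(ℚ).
Yes.

Two matrices over a field are similar if and only if they have the same invariant factors.

Both A and B have characteristic polynomial (x - 3)(x + 3)^3 and minimal polynomial (x - 3)(x + 3). Computing further, both have invariant factors x + 3, x + 3, (x - 3)(x + 3). Hence A and B are similar.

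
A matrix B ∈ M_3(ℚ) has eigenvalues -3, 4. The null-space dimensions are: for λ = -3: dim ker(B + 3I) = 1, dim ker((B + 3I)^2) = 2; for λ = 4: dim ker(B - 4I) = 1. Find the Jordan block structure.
λ = -3: successive nullity increments [1, 1] count blocks of size ≥ k; block sizes are [2].
λ = 4: successive nullity increments [1] count blocks of size ≥ k; block sizes are [1].

Jordan blocks: (-3, 2), (4, 1)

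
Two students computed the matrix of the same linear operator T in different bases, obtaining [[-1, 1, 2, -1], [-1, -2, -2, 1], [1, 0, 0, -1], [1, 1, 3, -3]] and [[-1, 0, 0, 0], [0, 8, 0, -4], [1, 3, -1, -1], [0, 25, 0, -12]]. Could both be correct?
Two matrices over a field are similar if and only if they have the same invariant factors.

Both A and B have characteristic polynomial (x + 1)^2(x + 2)^2 and minimal polynomial (x + 1)^2(x + 2)^2. Computing further, both have invariant factors (x + 1)^2(x + 2)^2. Hence A and B are similar.

Yes.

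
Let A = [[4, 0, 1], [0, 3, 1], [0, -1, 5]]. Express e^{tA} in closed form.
A has Jordan form J = [[4, 1, 0], [0, 4, 1], [0, 0, 4]] with A = PJP^{-1}, so e^{tA} = P e^{tJ} P^{-1}.

For a Jordan block J_k(λ), e^{tJ_k(λ)} = e^{λt} · (I + tN + t^2 N^2/2! + ... + t^{k-1} N^{k-1}/(k-1)!) where N is the nilpotent superdiagonal part.

Assembling the blocks and conjugating back gives the entries of e^{tA} as shown above.

e^{tA} = [[e^{4*t}, -t^2*e^{4*t}/2, t*(t + 2)*e^{4*t}/2], [0, (1 - t)*e^{4*t}, t*e^{4*t}], [0, -t*e^{4*t}, (t + 1)*e^{4*t}]]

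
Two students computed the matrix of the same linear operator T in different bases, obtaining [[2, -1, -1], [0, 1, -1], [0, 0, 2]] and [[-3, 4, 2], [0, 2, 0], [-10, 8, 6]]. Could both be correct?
Two matrices over a field are similar if and only if they have the same invariant factors.

Both A and B have characteristic polynomial (x - 2)^2(x - 1) and minimal polynomial (x - 2)(x - 1). Computing further, both have invariant factors x - 2, (x - 2)(x - 1). Hence A and B are similar.

Yes.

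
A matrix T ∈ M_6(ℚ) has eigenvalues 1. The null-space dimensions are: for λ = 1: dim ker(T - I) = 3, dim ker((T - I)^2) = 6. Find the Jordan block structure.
λ = 1: successive nullity increments [3, 3] count blocks of size ≥ k; block sizes are [2, 2, 2].

Jordan blocks: (1, 2), (1, 2), (1, 2)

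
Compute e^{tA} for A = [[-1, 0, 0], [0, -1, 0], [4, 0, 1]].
e^{tA} = [[e^{-t}, 0, 0], [0, e^{-t}, 0], [4*sinh(t), 0, e^{t}]]

A has Jordan form J = [[-1, 0, 0], [0, -1, 0], [0, 0, 1]] with A = PJP^{-1}, so e^{tA} = P e^{tJ} P^{-1}.

For a Jordan block J_k(λ), e^{tJ_k(λ)} = e^{λt} · (I + tN + t^2 N^2/2! + ... + t^{k-1} N^{k-1}/(k-1)!) where N is the nilpotent superdiagonal part.

Assembling the blocks and conjugating back gives the entries of e^{tA} as shown above.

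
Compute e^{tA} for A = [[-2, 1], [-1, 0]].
e^{tA} = [[(1 - t)*e^{-t}, t*e^{-t}], [-t*e^{-t}, (t + 1)*e^{-t}]]

A has Jordan form J = [[-1, 1], [0, -1]] with A = PJP^{-1}, so e^{tA} = P e^{tJ} P^{-1}.

For a Jordan block J_k(λ), e^{tJ_k(λ)} = e^{λt} · (I + tN + t^2 N^2/2! + ... + t^{k-1} N^{k-1}/(k-1)!) where N is the nilpotent superdiagonal part.

Assembling the blocks and conjugating back gives the entries of e^{tA} as shown above.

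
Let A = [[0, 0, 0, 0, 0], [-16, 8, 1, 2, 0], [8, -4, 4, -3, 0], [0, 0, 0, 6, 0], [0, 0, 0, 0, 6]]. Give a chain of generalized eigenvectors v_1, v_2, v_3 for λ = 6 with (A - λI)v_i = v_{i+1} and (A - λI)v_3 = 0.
v_1 = [[0, 0, -2, 1, 0]]^T, v_2 = [[0, 0, 1, 0, 0]]^T, v_3 = [[0, 1, -2, 0, 0]]^T

We seek v_1 ∈ ker((A - 6I)^3) \ ker((A - 6I)^2), then set v_{i+1} = (A - 6I) v_i.

One such chain is v_1 = [[0, 0, -2, 1, 0]]^T, v_2 = [[0, 0, 1, 0, 0]]^T, v_3 = [[0, 1, -2, 0, 0]]^T. Check: (A - 6I) v_3 = [[0, 0, 0, 0, 0]]^T = 0.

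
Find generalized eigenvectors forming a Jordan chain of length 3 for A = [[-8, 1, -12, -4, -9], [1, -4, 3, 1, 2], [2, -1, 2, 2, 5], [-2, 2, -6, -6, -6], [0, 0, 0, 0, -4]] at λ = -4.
We seek v_1 ∈ ker((A + 4I)^3) \ ker((A + 4I)^2), then set v_{i+1} = (A + 4I) v_i.

One such chain is v_1 = [[-2, 0, 2, -3, 0]]^T, v_2 = [[-4, 1, 2, -2, 0]]^T, v_3 = [[1, 0, -1, 2, 0]]^T. Check: (A + 4I) v_3 = [[0, 0, 0, 0, 0]]^T = 0.

v_1 = [[-2, 0, 2, -3, 0]]^T, v_2 = [[-4, 1, 2, -2, 0]]^T, v_3 = [[1, 0, -1, 2, 0]]^T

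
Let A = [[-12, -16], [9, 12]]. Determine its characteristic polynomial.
χ_A(x) = x^2

xI - A = [[x + 12, 16], [-9, x - 12]].

Expanding det(xI - A) along the first row:
det(xI - A) = + (x + 12)·det([[x - 12]]) - (16)·det([[-9]]).

Evaluating gives χ_A(x) = x^2.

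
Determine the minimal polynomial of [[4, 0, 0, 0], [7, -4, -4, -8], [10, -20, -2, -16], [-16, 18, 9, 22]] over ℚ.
The characteristic polynomial factors as (x - 6)^2(x - 4)^2. The minimal polynomial is ∏(x - λ)^{k_λ} where k_λ is the size of the largest Jordan block at λ.

For λ = 4: rank(A - 4I) = 3, and the largest Jordan block has size 2 (the smallest k with rank((A - 4I)^k) = rank((A - 4I)^(k+1))).
For λ = 6: rank(A - 6I) = 3, and the largest Jordan block has size 2 (the smallest k with rank((A - 6I)^k) = rank((A - 6I)^(k+1))).

So m_A(x) = (x - 6)^2(x - 4)^2.

m_A(x) = (x - 6)^2(x - 4)^2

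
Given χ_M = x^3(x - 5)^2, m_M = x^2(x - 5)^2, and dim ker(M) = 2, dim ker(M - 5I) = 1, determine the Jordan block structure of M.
λ = 0: algebraic multiplicity 3 (exponent in χ_M), largest block size 2 (exponent in m_M), 2 blocks (geometric multiplicity). These force block sizes [2, 1].
λ = 5: algebraic multiplicity 2 (exponent in χ_M), largest block size 2 (exponent in m_M), 1 block (geometric multiplicity). This forces block sizes [2].

Jordan blocks: (0, 2), (0, 1), (5, 2)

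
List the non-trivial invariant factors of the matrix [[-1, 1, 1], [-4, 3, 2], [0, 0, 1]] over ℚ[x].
The Jordan structure of A has elementary divisors (x - 1)^2, (x - 1). Arranging the block sizes at each eigenvalue in decreasing order and taking row products gives the invariant factors.

Invariant factors (smallest first, each dividing the next): x - 1, (x - 1)^2.

Check: the last factor (x - 1)^2 is the minimal polynomial, and the product (x - 1)^3 is the characteristic polynomial.

x - 1, (x - 1)^2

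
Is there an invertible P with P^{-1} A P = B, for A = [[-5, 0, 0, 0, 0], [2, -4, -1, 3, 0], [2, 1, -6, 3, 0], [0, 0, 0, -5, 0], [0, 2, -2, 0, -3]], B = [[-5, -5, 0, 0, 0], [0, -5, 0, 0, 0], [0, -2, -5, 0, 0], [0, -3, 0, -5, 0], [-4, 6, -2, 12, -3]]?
Two matrices over a field are similar if and only if they have the same invariant factors.

Both A and B have characteristic polynomial (x + 3)(x + 5)^4 and minimal polynomial (x + 3)(x + 5)^2. Computing further, both have invariant factors x + 5, x + 5, (x + 3)(x + 5)^2. Hence A and B are similar.

Yes.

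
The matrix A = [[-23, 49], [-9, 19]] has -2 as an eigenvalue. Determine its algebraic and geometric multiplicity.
The characteristic polynomial is (x + 2)^2, so the factor x + 2 appears with exponent 2: the algebraic multiplicity is 2.

rank(A + 2I) = 1, so the eigenspace has dimension 2 - 1 = 1: the geometric multiplicity is 1.

Since 1 < 2, A is not diagonalizable.

algebraic multiplicity 2, geometric multiplicity 1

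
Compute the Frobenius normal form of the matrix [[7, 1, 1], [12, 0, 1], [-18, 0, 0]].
The invariant factors of A (the non-unit diagonal entries of the Smith normal form of xI - A over ℚ[x]) are (x - 3)(x^2 - 4x - 6), each dividing the next. The characteristic polynomial is their product, (x - 3)(x^2 - 4x - 6).

The rational canonical form is the block-diagonal matrix of companion matrices C(f_i):
R = [[0, 0, -18], [1, 0, -6], [0, 1, 7]].

Note the characteristic polynomial does not split into linear factors over ℚ, so A has no Jordan form over ℚ; the rational canonical form exists over any field.

R = [[0, 0, -18], [1, 0, -6], [0, 1, 7]]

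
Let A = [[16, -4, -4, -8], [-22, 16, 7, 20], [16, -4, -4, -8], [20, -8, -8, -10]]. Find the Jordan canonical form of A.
J = [[0, 0, 0, 0], [0, 6, 1, 0], [0, 0, 6, 0], [0, 0, 0, 6]]

The characteristic polynomial is det(xI - A) = x(x - 6)^3, so the eigenvalues are 0 (algebraic multiplicity 1), 6 (algebraic multiplicity 3).

For λ = 0: algebraic multiplicity 1 gives one 1×1 block.

For λ = 6: rank(A - 6I) = 2, rank((A - 6I)^2) = 1. The eigenspace has dimension 4 - 2 = 2, so there are 2 Jordan blocks; the rank sequence gives block sizes [2, 1].

Assembling the blocks gives the Jordan form J above.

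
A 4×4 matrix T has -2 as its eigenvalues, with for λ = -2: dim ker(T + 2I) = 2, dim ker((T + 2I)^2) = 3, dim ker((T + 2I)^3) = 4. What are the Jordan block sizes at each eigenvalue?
λ = -2: successive nullity increments [2, 1, 1] count blocks of size ≥ k; block sizes are [3, 1].

Jordan blocks: (-2, 3), (-2, 1)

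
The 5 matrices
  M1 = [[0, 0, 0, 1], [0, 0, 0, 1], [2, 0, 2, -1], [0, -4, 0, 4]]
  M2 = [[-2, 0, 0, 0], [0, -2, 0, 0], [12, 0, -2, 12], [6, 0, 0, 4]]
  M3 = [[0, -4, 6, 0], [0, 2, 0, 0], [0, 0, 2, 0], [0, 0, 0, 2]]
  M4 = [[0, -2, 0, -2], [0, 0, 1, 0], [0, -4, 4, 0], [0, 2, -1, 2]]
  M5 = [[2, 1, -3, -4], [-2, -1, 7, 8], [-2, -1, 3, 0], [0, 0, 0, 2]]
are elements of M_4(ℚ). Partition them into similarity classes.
Characteristic polynomials: χ_{M1} = x(x - 2)^3, χ_{M2} = (x - 4)(x + 2)^3, χ_{M3} = x(x - 2)^3, χ_{M4} = x(x - 2)^3, χ_{M5} = x(x - 2)^3.

{M1, M4, M5}: invariant factors x - 2, x(x - 2)^2.

{M2}: invariant factors x + 2, x + 2, (x - 4)(x + 2).

{M3}: invariant factors x - 2, x - 2, x(x - 2).

Matrices are similar if and only if their invariant-factor lists agree; the partition into similarity classes is {M1, M4, M5}, {M2}, {M3}.

3 classes: {M1, M4, M5}, {M2}, {M3}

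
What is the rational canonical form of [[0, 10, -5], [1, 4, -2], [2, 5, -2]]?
The invariant factors of A (the non-unit diagonal entries of the Smith normal form of xI - A over ℚ[x]) are (x + 1)(x^2 - 3x + 5), each dividing the next. The characteristic polynomial is their product, (x + 1)(x^2 - 3x + 5).

The rational canonical form is the block-diagonal matrix of companion matrices C(f_i):
R = [[0, 0, -5], [1, 0, -2], [0, 1, 2]].

Note the characteristic polynomial does not split into linear factors over ℚ, so A has no Jordan form over ℚ; the rational canonical form exists over any field.

R = [[0, 0, -5], [1, 0, -2], [0, 1, 2]]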